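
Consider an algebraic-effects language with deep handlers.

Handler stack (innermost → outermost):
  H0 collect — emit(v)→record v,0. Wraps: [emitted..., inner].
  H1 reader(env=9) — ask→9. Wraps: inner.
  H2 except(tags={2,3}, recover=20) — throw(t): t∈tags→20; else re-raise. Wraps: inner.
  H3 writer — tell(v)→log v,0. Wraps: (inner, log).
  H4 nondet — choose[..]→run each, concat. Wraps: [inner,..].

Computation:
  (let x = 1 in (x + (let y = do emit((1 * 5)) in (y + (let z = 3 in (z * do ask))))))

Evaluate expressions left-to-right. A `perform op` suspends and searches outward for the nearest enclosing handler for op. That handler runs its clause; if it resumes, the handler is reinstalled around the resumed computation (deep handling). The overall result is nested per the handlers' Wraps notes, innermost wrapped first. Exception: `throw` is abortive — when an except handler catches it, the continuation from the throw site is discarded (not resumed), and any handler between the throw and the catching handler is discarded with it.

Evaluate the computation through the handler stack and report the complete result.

Working:
emit(5) @ H0 ⇒ out+=5
ask @ H1 ⇒ 9
H0 returns [5, 28]
H1 returns [5, 28]
H2 returns [5, 28]
H3 returns ([5, 28], ())
H4 returns [([5, 28], ())]
= [([5, 28], ())]

Answer: [([5, 28], ())]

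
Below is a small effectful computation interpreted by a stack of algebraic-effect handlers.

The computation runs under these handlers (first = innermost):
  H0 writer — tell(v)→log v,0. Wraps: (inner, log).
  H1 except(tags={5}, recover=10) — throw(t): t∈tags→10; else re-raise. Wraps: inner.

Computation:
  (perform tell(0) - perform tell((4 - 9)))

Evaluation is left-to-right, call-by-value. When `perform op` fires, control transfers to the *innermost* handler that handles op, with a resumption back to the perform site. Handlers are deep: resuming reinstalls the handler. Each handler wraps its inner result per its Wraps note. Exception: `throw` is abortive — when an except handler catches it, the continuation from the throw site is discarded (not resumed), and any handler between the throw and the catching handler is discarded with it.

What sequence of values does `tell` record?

Answer: (0, -5)

Step-by-step:
tell(0) @ H0 ⇒ log+=0
tell(-5) @ H0 ⇒ log+=-5
H0 returns (0, (0, -5))
H1 returns (0, (0, -5))
= (0, (0, -5))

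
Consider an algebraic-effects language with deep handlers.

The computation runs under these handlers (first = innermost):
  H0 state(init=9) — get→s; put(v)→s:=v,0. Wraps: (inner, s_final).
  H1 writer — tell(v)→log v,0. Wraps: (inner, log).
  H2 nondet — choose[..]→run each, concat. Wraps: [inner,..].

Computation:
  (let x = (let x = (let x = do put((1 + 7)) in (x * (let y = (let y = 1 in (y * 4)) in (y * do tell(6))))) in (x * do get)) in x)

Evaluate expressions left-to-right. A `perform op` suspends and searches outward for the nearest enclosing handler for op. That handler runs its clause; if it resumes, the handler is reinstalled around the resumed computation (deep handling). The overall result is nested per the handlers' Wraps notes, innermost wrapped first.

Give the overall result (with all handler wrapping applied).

Answer: [((0, 8), (6))]

Step-by-step:
put(8) @ H0 ⇒ s:=8
tell(6) @ H1 ⇒ log+=6
get @ H0 ⇒ 8
H0 returns (0, 8)
H1 returns ((0, 8), (6))
H2 returns [((0, 8), (6))]
= [((0, 8), (6))]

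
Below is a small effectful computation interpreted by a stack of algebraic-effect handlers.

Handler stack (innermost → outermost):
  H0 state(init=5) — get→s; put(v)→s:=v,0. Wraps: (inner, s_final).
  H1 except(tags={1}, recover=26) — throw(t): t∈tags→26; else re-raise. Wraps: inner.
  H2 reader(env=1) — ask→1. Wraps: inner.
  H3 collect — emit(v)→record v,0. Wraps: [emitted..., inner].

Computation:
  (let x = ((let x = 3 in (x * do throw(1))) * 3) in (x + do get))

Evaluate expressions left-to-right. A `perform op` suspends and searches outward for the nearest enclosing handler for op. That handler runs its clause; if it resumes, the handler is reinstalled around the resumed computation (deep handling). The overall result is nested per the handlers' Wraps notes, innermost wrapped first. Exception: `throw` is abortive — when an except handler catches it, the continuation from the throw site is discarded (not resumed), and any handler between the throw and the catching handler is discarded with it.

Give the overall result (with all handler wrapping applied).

Step-by-step:
throw(1) @ H1 caught ⇒ 26
H2 returns 26
H3 returns [26]
= [26]

Answer: [26]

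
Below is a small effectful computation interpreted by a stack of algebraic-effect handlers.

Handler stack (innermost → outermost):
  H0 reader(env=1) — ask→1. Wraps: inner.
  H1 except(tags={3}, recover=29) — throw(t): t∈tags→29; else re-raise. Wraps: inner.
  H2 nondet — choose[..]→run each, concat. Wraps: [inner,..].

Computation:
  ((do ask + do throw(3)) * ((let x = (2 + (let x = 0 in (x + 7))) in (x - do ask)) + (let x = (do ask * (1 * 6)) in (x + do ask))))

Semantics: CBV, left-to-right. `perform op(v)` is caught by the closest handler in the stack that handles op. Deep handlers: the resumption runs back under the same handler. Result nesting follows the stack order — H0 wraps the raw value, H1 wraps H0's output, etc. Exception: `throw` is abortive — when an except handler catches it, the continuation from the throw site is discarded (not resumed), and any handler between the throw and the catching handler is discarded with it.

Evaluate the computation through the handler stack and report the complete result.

Answer: [29]

Evaluation trace:
ask @ H0 ⇒ 1
throw(3) @ H1 caught ⇒ 29
H2 returns [29]
= [29]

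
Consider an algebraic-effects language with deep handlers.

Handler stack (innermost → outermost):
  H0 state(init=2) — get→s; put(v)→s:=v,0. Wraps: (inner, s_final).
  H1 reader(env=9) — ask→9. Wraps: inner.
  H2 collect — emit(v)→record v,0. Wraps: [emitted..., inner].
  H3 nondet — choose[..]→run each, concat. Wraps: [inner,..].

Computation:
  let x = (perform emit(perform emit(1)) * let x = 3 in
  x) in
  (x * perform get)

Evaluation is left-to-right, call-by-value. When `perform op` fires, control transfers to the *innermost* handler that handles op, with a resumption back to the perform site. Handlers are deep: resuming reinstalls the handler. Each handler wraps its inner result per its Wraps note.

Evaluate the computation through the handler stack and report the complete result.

Answer: [[1, 0, (0, 2)]]

Working:
emit(1) @ H2 ⇒ out+=1
emit(0) @ H2 ⇒ out+=0
get @ H0 ⇒ 2
H0 returns (0, 2)
H1 returns (0, 2)
H2 returns [1, 0, (0, 2)]
H3 returns [[1, 0, (0, 2)]]
= [[1, 0, (0, 2)]]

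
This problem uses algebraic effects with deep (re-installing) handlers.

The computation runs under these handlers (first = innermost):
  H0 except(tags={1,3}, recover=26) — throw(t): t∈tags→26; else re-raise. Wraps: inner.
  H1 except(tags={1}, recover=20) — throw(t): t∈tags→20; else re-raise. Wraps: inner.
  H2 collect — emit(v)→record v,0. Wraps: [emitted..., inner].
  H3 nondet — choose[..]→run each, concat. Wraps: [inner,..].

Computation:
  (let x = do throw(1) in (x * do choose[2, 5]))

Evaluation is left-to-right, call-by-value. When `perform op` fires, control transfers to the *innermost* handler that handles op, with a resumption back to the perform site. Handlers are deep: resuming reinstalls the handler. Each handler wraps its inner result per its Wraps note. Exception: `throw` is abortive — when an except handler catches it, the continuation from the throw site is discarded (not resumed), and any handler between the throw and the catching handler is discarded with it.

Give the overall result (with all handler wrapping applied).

Evaluation trace:
throw(1) @ H0 caught ⇒ 26
H1 returns 26
H2 returns [26]
H3 returns [[26]]
= [[26]]

Answer: [[26]]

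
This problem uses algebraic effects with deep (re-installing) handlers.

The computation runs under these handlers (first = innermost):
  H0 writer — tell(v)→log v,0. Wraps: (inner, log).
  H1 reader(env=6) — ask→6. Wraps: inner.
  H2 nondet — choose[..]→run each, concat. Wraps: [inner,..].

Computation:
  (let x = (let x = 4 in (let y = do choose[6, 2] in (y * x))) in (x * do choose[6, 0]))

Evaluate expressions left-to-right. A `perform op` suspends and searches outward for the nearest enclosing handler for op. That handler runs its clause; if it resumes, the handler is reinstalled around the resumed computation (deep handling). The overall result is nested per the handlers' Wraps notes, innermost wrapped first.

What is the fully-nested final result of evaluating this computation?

Answer: [(144, ()), (0, ()), (48, ()), (0, ())]

Working:
choose[6, 2] @ H2
  branch[0] choose=6:
    choose[6, 0] @ H2
      branch[0] choose=6:
        H0 returns (144, ())
        H1 returns (144, ())
        H2 returns [(144, ())]
      branch[1] choose=0:
        H0 returns (0, ())
        H1 returns (0, ())
        H2 returns [(0, ())]
  branch[1] choose=2:
    choose[6, 0] @ H2
      branch[0] choose=6:
        H0 returns (48, ())
        H1 returns (48, ())
        H2 returns [(48, ())]
      branch[1] choose=0:
        H0 returns (0, ())
        H1 returns (0, ())
        H2 returns [(0, ())]
= [(144, ()), (0, ()), (48, ()), (0, ())]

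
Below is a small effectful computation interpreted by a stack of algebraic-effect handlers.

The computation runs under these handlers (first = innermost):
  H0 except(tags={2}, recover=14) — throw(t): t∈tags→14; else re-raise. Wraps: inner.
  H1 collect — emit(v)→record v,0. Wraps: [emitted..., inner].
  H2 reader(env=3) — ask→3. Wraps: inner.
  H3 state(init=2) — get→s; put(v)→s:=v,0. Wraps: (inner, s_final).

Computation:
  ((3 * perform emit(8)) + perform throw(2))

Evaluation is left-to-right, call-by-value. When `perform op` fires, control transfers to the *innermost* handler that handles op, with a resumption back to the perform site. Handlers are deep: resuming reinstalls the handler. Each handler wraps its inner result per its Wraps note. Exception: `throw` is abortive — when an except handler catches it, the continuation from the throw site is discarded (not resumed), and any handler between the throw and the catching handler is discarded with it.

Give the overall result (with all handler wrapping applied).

Answer: ([8, 14], 2)

Step-by-step:
emit(8) @ H1 ⇒ out+=8
throw(2) @ H0 caught ⇒ 14
H1 returns [8, 14]
H2 returns [8, 14]
H3 returns ([8, 14], 2)
= ([8, 14], 2)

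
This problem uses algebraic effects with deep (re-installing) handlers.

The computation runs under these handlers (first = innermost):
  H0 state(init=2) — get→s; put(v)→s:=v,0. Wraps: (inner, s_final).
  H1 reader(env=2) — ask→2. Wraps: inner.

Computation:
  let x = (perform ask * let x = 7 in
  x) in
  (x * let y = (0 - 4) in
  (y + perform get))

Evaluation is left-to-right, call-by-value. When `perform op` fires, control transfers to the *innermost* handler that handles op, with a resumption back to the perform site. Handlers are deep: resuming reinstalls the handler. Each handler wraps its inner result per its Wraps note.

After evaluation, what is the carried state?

Step-by-step:
ask @ H1 ⇒ 2
get @ H0 ⇒ 2
H0 returns (-28, 2)
H1 returns (-28, 2)
= (-28, 2)

Answer: 2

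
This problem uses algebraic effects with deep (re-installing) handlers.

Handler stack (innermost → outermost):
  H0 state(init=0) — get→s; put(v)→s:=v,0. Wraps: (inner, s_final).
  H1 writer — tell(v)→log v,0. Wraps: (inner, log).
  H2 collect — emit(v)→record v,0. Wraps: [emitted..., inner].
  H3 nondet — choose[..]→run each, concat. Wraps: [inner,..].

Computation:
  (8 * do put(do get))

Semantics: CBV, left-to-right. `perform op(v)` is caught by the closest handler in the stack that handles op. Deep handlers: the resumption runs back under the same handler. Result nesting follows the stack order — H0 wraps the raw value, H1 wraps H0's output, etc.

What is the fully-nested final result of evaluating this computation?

Working:
get @ H0 ⇒ 0
put(0) @ H0 ⇒ s:=0
H0 returns (0, 0)
H1 returns ((0, 0), ())
H2 returns [((0, 0), ())]
H3 returns [[((0, 0), ())]]
= [[((0, 0), ())]]

Answer: [[((0, 0), ())]]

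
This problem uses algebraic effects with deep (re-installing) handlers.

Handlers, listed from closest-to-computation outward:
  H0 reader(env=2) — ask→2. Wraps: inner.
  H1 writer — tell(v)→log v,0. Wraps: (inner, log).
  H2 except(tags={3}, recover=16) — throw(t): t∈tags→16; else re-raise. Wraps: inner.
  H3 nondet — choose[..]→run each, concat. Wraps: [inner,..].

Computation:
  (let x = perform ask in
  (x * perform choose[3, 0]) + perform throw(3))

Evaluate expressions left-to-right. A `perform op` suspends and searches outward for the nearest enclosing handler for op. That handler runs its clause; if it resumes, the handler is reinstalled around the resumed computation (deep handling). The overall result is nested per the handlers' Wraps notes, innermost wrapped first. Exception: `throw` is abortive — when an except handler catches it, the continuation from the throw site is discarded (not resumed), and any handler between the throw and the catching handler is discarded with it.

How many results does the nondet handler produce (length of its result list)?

Step-by-step:
ask @ H0 ⇒ 2
choose[3, 0] @ H3
  branch[0] choose=3:
    throw(3) @ H2 caught ⇒ 16
    H3 returns [16]
  branch[1] choose=0:
    throw(3) @ H2 caught ⇒ 16
    H3 returns [16]
= [16, 16]

Answer: 2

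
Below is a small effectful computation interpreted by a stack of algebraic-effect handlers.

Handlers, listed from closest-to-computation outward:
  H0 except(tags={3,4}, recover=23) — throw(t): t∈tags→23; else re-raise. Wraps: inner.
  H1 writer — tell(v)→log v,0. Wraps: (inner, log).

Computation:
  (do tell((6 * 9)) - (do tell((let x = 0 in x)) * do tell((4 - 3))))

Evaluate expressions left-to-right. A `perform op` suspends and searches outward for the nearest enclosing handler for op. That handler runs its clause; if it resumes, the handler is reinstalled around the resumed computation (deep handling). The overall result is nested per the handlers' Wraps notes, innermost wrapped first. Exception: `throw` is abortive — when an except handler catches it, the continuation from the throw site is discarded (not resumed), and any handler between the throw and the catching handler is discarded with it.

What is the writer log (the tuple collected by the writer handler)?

Answer: (54, 0, 1)

Working:
tell(54) @ H1 ⇒ log+=54
tell(0) @ H1 ⇒ log+=0
tell(1) @ H1 ⇒ log+=1
H0 returns 0
H1 returns (0, (54, 0, 1))
= (0, (54, 0, 1))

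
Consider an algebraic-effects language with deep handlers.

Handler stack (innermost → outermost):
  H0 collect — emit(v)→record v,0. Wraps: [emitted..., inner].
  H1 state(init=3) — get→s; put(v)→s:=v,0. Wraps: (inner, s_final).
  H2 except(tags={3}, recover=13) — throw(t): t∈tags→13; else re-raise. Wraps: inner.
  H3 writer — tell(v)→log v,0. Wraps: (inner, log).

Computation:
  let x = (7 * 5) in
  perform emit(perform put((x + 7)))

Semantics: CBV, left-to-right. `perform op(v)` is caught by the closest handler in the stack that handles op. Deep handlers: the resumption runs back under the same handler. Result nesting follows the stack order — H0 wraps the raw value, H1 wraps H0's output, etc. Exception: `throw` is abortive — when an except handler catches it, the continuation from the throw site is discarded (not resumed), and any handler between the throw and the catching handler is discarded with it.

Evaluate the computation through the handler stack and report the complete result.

Working:
put(42) @ H1 ⇒ s:=42
emit(0) @ H0 ⇒ out+=0
H0 returns [0, 0]
H1 returns ([0, 0], 42)
H2 returns ([0, 0], 42)
H3 returns (([0, 0], 42), ())
= (([0, 0], 42), ())

Answer: (([0, 0], 42), ())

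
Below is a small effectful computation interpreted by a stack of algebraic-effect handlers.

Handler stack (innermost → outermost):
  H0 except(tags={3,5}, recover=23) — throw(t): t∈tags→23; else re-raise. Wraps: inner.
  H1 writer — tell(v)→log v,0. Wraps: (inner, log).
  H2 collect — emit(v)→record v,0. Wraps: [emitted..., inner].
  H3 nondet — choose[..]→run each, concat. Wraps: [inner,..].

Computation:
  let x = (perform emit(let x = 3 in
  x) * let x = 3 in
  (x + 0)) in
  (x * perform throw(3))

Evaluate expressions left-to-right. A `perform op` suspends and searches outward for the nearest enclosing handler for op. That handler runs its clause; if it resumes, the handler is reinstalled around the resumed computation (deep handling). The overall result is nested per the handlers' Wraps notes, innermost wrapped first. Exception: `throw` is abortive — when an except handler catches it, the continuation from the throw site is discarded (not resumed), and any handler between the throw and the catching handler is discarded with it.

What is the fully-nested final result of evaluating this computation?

Answer: [[3, (23, ())]]

Evaluation trace:
emit(3) @ H2 ⇒ out+=3
throw(3) @ H0 caught ⇒ 23
H1 returns (23, ())
H2 returns [3, (23, ())]
H3 returns [[3, (23, ())]]
= [[3, (23, ())]]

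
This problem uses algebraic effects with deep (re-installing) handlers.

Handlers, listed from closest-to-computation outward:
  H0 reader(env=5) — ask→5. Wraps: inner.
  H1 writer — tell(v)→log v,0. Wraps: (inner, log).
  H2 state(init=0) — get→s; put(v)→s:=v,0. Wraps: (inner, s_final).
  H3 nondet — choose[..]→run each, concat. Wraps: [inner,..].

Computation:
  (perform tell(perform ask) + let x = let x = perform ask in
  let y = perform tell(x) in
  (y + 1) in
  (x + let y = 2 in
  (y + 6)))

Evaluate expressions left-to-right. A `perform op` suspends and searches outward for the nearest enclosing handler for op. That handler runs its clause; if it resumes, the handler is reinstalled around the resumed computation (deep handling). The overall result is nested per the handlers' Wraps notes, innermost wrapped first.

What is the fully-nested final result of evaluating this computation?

Answer: [((9, (5, 5)), 0)]

Evaluation trace:
ask @ H0 ⇒ 5
tell(5) @ H1 ⇒ log+=5
ask @ H0 ⇒ 5
tell(5) @ H1 ⇒ log+=5
H0 returns 9
H1 returns (9, (5, 5))
H2 returns ((9, (5, 5)), 0)
H3 returns [((9, (5, 5)), 0)]
= [((9, (5, 5)), 0)]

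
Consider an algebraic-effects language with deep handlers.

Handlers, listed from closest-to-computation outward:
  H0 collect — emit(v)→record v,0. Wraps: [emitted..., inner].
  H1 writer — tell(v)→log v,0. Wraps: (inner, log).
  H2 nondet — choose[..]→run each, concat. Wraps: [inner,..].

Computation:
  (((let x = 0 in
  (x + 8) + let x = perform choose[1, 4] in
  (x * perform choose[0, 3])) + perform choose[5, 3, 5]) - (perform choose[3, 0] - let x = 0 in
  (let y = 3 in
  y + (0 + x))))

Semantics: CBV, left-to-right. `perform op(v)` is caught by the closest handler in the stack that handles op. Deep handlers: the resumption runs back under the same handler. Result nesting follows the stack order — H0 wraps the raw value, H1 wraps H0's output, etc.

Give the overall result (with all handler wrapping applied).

Evaluation trace:
choose[1, 4] @ H2
  branch[0] choose=1:
    choose[0, 3] @ H2
      branch[0] choose=0:
        choose[5, 3, 5] @ H2
          branch[0] choose=5:
            choose[3, 0] @ H2
              branch[0] choose=3:
                H0 returns [13]
                H1 returns ([13], ())
                H2 returns [([13], ())]
              branch[1] choose=0:
                H0 returns [16]
                H1 returns ([16], ())
                H2 returns [([16], ())]
          branch[1] choose=3:
            choose[3, 0] @ H2
              branch[0] choose=3:
                H0 returns [11]
                H1 returns ([11], ())
                H2 returns [([11], ())]
              branch[1] choose=0:
                H0 returns [14]
                H1 returns ([14], ())
                H2 returns [([14], ())]
          branch[2] choose=5:
            choose[3, 0] @ H2
              branch[0] choose=3:
                H0 returns [13]
                H1 returns ([13], ())
                H2 returns [([13], ())]
              branch[1] choose=0:
                H0 returns [16]
                H1 returns ([16], ())
                H2 returns [([16], ())]
      branch[1] choose=3:
        choose[5, 3, 5] @ H2
          branch[0] choose=5:
            choose[3, 0] @ H2
              branch[0] choose=3:
                H0 returns [16]
                H1 returns ([16], ())
                H2 returns [([16], ())]
              branch[1] choose=0:
                H0 returns [19]
                H1 returns ([19], ())
                H2 returns [([19], ())]
          branch[1] choose=3:
            choose[3, 0] @ H2
              branch[0] choose=3:
                H0 returns [14]
                H1 returns ([14], ())
                H2 returns [([14], ())]
              branch[1] choose=0:
                H0 returns [17]
                H1 returns ([17], ())
                H2 returns [([17], ())]
          branch[2] choose=5:
            choose[3, 0] @ H2
              branch[0] choose=3:
                H0 returns [16]
                H1 returns ([16], ())
                H2 returns [([16], ())]
              branch[1] choose=0:
                H0 returns [19]
                H1 returns ([19], ())
                H2 returns [([19], ())]
  branch[1] choose=4:
    choose[0, 3] @ H2
      branch[0] choose=0:
        choose[5, 3, 5] @ H2
          branch[0] choose=5:
            choose[3, 0] @ H2
              branch[0] choose=3:
                H0 returns [13]
                H1 returns ([13], ())
                H2 returns [([13], ())]
              branch[1] choose=0:
                H0 returns [16]
                H1 returns ([16], ())
                H2 returns [([16], ())]
          branch[1] choose=3:
            choose[3, 0] @ H2
              branch[0] choose=3:
                H0 returns [11]
                H1 returns ([11], ())
                H2 returns [([11], ())]
              branch[1] choose=0:
                H0 returns [14]
                H1 returns ([14], ())
                H2 returns [([14], ())]
          branch[2] choose=5:
            choose[3, 0] @ H2
              branch[0] choose=3:
                H0 returns [13]
                H1 returns ([13], ())
                H2 returns [([13], ())]
              branch[1] choose=0:
                H0 returns [16]
                H1 returns ([16], ())
                H2 returns [([16], ())]
      branch[1] choose=3:
        choose[5, 3, 5] @ H2
          branch[0] choose=5:
            choose[3, 0] @ H2
              branch[0] choose=3:
                H0 returns [25]
                H1 returns ([25], ())
                H2 returns [([25], ())]
              branch[1] choose=0:
                H0 returns [28]
                H1 returns ([28], ())
                H2 returns [([28], ())]
          branch[1] choose=3:
            choose[3, 0] @ H2
              branch[0] choose=3:
                H0 returns [23]
                H1 returns ([23], ())
                H2 returns [([23], ())]
              branch[1] choose=0:
                H0 returns [26]
                H1 returns ([26], ())
                H2 returns [([26], ())]
          branch[2] choose=5:
            choose[3, 0] @ H2
              branch[0] choose=3:
                H0 returns [25]
                H1 returns ([25], ())
                H2 returns [([25], ())]
              branch[1] choose=0:
                H0 returns [28]
                H1 returns ([28], ())
                H2 returns [([28], ())]
= [([13], ()), ([16], ()), ([11], ()), ([14], ()), ([13], ()), ([16], ()), ([16], ()), ([19], ()), ([14], ()), ([17], ()), ([16], ()), ([19], ()), ([13], ()), ([16], ()), ([11], ()), ([14], ()), ([13], ()), ([16], ()), ([25], ()), ([28], ()), ([23], ()), ([26], ()), ([25], ()), ([28], ())]

Answer: [([13], ()), ([16], ()), ([11], ()), ([14], ()), ([13], ()), ([16], ()), ([16], ()), ([19], ()), ([14], ()), ([17], ()), ([16], ()), ([19], ()), ([13], ()), ([16], ()), ([11], ()), ([14], ()), ([13], ()), ([16], ()), ([25], ()), ([28], ()), ([23], ()), ([26], ()), ([25], ()), ([28], ())]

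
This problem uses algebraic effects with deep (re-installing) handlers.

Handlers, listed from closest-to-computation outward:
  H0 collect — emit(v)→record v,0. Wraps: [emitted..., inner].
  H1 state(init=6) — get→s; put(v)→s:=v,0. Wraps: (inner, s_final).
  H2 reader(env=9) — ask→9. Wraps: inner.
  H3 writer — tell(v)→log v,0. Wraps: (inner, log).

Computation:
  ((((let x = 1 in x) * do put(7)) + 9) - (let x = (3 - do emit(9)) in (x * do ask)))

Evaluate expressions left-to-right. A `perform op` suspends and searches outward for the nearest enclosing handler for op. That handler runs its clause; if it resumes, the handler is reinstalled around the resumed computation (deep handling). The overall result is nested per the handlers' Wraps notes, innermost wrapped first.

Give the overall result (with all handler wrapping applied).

Evaluation trace:
put(7) @ H1 ⇒ s:=7
emit(9) @ H0 ⇒ out+=9
ask @ H2 ⇒ 9
H0 returns [9, -18]
H1 returns ([9, -18], 7)
H2 returns ([9, -18], 7)
H3 returns (([9, -18], 7), ())
= (([9, -18], 7), ())

Answer: (([9, -18], 7), ())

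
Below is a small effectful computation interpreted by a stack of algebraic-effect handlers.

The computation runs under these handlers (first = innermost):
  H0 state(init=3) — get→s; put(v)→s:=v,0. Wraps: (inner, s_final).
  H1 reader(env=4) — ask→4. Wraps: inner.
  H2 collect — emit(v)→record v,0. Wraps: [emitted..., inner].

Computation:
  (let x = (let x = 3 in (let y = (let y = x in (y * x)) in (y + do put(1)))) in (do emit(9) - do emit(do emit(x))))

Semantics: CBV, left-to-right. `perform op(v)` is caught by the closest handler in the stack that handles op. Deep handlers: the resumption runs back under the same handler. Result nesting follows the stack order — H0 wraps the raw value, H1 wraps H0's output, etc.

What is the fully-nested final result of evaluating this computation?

Answer: [9, 9, 0, (0, 1)]

Evaluation trace:
put(1) @ H0 ⇒ s:=1
emit(9) @ H2 ⇒ out+=9
emit(9) @ H2 ⇒ out+=9
emit(0) @ H2 ⇒ out+=0
H0 returns (0, 1)
H1 returns (0, 1)
H2 returns [9, 9, 0, (0, 1)]
= [9, 9, 0, (0, 1)]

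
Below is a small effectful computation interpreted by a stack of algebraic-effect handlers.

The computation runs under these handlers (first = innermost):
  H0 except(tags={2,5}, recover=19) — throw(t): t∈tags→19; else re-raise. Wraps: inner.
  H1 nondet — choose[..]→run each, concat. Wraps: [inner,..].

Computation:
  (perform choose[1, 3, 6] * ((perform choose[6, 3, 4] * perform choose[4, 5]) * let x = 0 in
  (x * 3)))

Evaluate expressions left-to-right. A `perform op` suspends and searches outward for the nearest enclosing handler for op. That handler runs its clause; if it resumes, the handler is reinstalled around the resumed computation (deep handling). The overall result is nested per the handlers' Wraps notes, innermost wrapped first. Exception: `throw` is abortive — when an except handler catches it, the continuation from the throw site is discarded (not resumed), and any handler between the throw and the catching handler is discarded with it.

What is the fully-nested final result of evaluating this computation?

Working:
choose[1, 3, 6] @ H1
  branch[0] choose=1:
    choose[6, 3, 4] @ H1
      branch[0] choose=6:
        choose[4, 5] @ H1
          branch[0] choose=4:
            H0 returns 0
            H1 returns [0]
          branch[1] choose=5:
            H0 returns 0
            H1 returns [0]
      branch[1] choose=3:
        choose[4, 5] @ H1
          branch[0] choose=4:
            H0 returns 0
            H1 returns [0]
          branch[1] choose=5:
            H0 returns 0
            H1 returns [0]
      branch[2] choose=4:
        choose[4, 5] @ H1
          branch[0] choose=4:
            H0 returns 0
            H1 returns [0]
          branch[1] choose=5:
            H0 returns 0
            H1 returns [0]
  branch[1] choose=3:
    choose[6, 3, 4] @ H1
      branch[0] choose=6:
        choose[4, 5] @ H1
          branch[0] choose=4:
            H0 returns 0
            H1 returns [0]
          branch[1] choose=5:
            H0 returns 0
            H1 returns [0]
      branch[1] choose=3:
        choose[4, 5] @ H1
          branch[0] choose=4:
            H0 returns 0
            H1 returns [0]
          branch[1] choose=5:
            H0 returns 0
            H1 returns [0]
      branch[2] choose=4:
        choose[4, 5] @ H1
          branch[0] choose=4:
            H0 returns 0
            H1 returns [0]
          branch[1] choose=5:
            H0 returns 0
            H1 returns [0]
  branch[2] choose=6:
    choose[6, 3, 4] @ H1
      branch[0] choose=6:
        choose[4, 5] @ H1
          branch[0] choose=4:
            H0 returns 0
            H1 returns [0]
          branch[1] choose=5:
            H0 returns 0
            H1 returns [0]
      branch[1] choose=3:
        choose[4, 5] @ H1
          branch[0] choose=4:
            H0 returns 0
            H1 returns [0]
          branch[1] choose=5:
            H0 returns 0
            H1 returns [0]
      branch[2] choose=4:
        choose[4, 5] @ H1
          branch[0] choose=4:
            H0 returns 0
            H1 returns [0]
          branch[1] choose=5:
            H0 returns 0
            H1 returns [0]
= [0, 0, 0, 0, 0, 0, 0, 0, 0, 0, 0, 0, 0, 0, 0, 0, 0, 0]

Answer: [0, 0, 0, 0, 0, 0, 0, 0, 0, 0, 0, 0, 0, 0, 0, 0, 0, 0]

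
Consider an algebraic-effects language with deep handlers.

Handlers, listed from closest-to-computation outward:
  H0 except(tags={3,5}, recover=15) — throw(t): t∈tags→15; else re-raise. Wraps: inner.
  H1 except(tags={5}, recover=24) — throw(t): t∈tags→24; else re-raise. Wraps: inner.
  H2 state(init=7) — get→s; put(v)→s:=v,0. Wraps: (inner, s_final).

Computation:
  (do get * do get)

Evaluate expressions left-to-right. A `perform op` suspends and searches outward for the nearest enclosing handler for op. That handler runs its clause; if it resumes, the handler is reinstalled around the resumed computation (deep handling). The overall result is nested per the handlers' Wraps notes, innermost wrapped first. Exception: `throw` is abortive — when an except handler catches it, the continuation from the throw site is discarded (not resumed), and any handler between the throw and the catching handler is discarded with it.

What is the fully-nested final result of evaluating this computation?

Answer: (49, 7)

Step-by-step:
get @ H2 ⇒ 7
get @ H2 ⇒ 7
H0 returns 49
H1 returns 49
H2 returns (49, 7)
= (49, 7)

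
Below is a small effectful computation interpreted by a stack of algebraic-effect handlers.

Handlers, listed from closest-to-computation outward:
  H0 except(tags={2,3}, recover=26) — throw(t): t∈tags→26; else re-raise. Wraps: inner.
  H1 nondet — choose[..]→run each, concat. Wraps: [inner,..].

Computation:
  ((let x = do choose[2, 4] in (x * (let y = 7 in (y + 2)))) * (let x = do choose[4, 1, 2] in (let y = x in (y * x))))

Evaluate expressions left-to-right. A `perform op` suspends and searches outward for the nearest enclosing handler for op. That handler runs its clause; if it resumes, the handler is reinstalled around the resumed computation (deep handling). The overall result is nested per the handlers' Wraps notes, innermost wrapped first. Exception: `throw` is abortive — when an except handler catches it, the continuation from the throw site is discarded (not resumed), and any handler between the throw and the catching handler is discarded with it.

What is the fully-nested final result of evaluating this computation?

Answer: [288, 18, 72, 576, 36, 144]

Step-by-step:
choose[2, 4] @ H1
  branch[0] choose=2:
    choose[4, 1, 2] @ H1
      branch[0] choose=4:
        H0 returns 288
        H1 returns [288]
      branch[1] choose=1:
        H0 returns 18
        H1 returns [18]
      branch[2] choose=2:
        H0 returns 72
        H1 returns [72]
  branch[1] choose=4:
    choose[4, 1, 2] @ H1
      branch[0] choose=4:
        H0 returns 576
        H1 returns [576]
      branch[1] choose=1:
        H0 returns 36
        H1 returns [36]
      branch[2] choose=2:
        H0 returns 144
        H1 returns [144]
= [288, 18, 72, 576, 36, 144]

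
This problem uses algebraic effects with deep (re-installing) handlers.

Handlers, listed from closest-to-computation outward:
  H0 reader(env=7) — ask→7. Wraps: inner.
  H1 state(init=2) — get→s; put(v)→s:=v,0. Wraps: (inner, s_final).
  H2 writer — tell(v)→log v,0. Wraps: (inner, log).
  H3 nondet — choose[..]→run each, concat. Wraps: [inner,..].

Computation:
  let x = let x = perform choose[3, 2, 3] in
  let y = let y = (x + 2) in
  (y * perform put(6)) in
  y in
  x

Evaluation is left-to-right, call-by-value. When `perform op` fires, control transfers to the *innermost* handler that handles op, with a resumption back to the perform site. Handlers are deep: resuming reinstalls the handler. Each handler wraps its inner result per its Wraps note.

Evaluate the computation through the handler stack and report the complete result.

Evaluation trace:
choose[3, 2, 3] @ H3
  branch[0] choose=3:
    put(6) @ H1 ⇒ s:=6
    H0 returns 0
    H1 returns (0, 6)
    H2 returns ((0, 6), ())
    H3 returns [((0, 6), ())]
  branch[1] choose=2:
    put(6) @ H1 ⇒ s:=6
    H0 returns 0
    H1 returns (0, 6)
    H2 returns ((0, 6), ())
    H3 returns [((0, 6), ())]
  branch[2] choose=3:
    put(6) @ H1 ⇒ s:=6
    H0 returns 0
    H1 returns (0, 6)
    H2 returns ((0, 6), ())
    H3 returns [((0, 6), ())]
= [((0, 6), ()), ((0, 6), ()), ((0, 6), ())]

Answer: [((0, 6), ()), ((0, 6), ()), ((0, 6), ())]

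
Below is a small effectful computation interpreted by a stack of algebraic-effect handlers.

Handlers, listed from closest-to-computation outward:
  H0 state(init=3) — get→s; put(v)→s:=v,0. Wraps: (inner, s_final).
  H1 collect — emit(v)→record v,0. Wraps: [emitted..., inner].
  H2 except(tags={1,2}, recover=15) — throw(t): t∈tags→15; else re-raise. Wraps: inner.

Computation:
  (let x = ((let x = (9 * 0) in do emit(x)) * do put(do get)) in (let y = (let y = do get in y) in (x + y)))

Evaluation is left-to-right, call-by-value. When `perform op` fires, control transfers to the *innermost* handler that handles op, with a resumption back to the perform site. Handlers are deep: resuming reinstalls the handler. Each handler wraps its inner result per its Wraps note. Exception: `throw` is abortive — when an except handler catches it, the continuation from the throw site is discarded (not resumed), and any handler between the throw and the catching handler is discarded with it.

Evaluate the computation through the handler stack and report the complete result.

Step-by-step:
emit(0) @ H1 ⇒ out+=0
get @ H0 ⇒ 3
put(3) @ H0 ⇒ s:=3
get @ H0 ⇒ 3
H0 returns (3, 3)
H1 returns [0, (3, 3)]
H2 returns [0, (3, 3)]
= [0, (3, 3)]

Answer: [0, (3, 3)]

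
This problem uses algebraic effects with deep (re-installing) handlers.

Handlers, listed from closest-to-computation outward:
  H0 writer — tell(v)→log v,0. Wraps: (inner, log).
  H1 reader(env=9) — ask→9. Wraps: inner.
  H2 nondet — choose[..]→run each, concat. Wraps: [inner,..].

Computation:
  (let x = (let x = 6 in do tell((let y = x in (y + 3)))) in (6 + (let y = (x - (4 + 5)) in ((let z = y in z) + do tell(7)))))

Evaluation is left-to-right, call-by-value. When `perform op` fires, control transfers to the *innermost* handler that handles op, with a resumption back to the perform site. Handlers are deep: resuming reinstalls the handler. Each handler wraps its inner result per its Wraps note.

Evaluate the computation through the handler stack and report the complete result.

Answer: [(-3, (9, 7))]

Step-by-step:
tell(9) @ H0 ⇒ log+=9
tell(7) @ H0 ⇒ log+=7
H0 returns (-3, (9, 7))
H1 returns (-3, (9, 7))
H2 returns [(-3, (9, 7))]
= [(-3, (9, 7))]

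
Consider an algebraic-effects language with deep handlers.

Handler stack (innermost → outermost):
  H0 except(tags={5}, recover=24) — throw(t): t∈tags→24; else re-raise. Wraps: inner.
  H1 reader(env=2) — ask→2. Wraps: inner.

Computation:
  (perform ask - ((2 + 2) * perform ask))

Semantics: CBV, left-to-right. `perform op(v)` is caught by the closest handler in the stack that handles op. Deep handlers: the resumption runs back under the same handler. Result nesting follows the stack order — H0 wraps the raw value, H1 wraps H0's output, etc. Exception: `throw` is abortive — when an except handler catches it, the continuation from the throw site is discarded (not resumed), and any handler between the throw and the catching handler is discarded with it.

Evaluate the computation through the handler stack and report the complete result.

Working:
ask @ H1 ⇒ 2
ask @ H1 ⇒ 2
H0 returns -6
H1 returns -6
= -6

Answer: -6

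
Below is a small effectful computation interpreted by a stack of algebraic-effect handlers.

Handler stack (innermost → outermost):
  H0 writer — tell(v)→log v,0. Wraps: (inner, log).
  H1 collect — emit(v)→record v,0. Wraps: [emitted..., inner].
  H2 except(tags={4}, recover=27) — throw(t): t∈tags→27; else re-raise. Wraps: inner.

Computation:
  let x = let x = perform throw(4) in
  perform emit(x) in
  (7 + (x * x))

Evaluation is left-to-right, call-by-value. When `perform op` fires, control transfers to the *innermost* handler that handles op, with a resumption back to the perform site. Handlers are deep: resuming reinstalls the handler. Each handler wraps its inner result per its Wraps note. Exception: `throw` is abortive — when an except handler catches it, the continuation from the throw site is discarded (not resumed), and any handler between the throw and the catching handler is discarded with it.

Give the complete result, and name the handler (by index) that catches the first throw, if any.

Answer: 27 ; first throw caught by: H2

Step-by-step:
throw(4) @ H2 caught ⇒ 27
= 27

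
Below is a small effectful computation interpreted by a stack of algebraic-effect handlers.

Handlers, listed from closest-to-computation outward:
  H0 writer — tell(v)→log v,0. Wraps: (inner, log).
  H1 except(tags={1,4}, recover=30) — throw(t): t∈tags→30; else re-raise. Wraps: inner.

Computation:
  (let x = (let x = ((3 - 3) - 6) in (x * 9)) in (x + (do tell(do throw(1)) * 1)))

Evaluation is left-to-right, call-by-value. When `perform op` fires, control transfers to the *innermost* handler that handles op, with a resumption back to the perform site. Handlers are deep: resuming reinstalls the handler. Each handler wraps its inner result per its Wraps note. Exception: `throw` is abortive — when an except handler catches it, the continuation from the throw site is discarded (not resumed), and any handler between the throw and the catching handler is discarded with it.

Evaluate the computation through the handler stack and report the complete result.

Answer: 30

Working:
throw(1) @ H1 caught ⇒ 30
= 30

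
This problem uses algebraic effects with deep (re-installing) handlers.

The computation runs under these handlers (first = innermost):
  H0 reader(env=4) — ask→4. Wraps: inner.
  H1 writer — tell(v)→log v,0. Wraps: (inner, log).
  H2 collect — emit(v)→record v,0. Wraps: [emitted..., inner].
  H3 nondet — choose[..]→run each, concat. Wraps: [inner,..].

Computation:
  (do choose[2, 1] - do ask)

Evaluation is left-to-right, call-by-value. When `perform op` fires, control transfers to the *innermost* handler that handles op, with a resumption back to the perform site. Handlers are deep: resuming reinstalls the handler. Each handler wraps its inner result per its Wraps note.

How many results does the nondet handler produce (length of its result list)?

Answer: 2

Evaluation trace:
choose[2, 1] @ H3
  branch[0] choose=2:
    ask @ H0 ⇒ 4
    H0 returns -2
    H1 returns (-2, ())
    H2 returns [(-2, ())]
    H3 returns [[(-2, ())]]
  branch[1] choose=1:
    ask @ H0 ⇒ 4
    H0 returns -3
    H1 returns (-3, ())
    H2 returns [(-3, ())]
    H3 returns [[(-3, ())]]
= [[(-2, ())], [(-3, ())]]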